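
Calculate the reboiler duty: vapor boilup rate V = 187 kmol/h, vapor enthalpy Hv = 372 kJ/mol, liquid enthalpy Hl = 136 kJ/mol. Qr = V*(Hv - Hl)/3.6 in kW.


Qr = 187 * (372 - 136) / 3.6 = 187 * 236 / 3.6 = 12260

12260 kW


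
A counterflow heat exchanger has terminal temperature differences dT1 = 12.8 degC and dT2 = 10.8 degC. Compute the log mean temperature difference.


LMTD = (dT1 - dT2) / ln(dT1/dT2)
= (12.8 - 10.8) / ln(12.8 / 10.8) = 2 / 0.169899 = 11.77

11.77 degC


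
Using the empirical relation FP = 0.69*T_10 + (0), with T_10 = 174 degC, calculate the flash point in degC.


FP = 0.69 * 174 + (0) = 120.06

120.06 degC


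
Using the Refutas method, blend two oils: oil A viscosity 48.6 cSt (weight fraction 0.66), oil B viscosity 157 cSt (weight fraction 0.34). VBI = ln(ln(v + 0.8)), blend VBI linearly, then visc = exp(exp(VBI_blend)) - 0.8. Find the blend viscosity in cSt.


Refutas method: VBN_i = 14.534*ln(ln(visc_i + 0.8)) + 10.975, blended linearly by mass fraction; since VBN is linear in VBI_i = ln(ln(visc_i + 0.8)) and the fractions sum to 1, blend VBI directly: visc = exp(exp(VBI_blend)) - 0.8
VBI_1 = ln(ln(48.6 + 0.8)) = 1.36096
VBI_2 = ln(ln(157 + 0.8)) = 1.62163
VBI_blend = 0.66 * 1.36096 + 0.34 * 1.62163 = 1.44959
visc_blend = exp(exp(1.44959)) - 0.8 = 70.11

70.11 cSt


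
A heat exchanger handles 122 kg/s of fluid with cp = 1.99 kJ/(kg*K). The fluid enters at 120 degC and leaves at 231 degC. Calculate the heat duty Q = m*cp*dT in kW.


Q = m_dot * cp * delta_T
delta_T = 231 - 120 = 111 K
Q = 122 * 1.99 * 111
= 242.78 * 111
= 26948.58 kW

26948.58 kW


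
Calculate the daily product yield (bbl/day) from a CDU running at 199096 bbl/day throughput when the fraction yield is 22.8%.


Crude throughput = 199096 bbl/day
Fraction yield = 22.8%
yield = throughput * fraction / 100
yield = 199096 * 22.8 / 100 = 45393.888

45393.888 bbl/day


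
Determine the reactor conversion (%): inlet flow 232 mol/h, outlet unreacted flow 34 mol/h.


X = (F_in - F_out) / F_in * 100
Moles reacted = 232 - 34 = 198
X = 198 / 232 * 100
= 0.8534 * 100
= 85.34 %

85.34 %


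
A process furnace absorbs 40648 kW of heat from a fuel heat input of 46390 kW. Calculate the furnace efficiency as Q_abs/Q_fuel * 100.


Furnace efficiency = Q_absorbed / Q_fuel * 100
= 40648 / 46390 * 100 = 87.62

87.62 %


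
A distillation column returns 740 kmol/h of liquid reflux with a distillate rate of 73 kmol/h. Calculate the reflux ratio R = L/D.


Reflux ratio definition: R = L / D (liquid returned / distillate withdrawn)
L = 740 kmol/h, D = 73 kmol/h
R = 740 / 73 = 10.14

10.14


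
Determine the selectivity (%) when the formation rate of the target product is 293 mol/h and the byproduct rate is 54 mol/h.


Selectivity = desired / (desired + undesired) * 100
Total products = 293 + 54 = 347 mol/h
S = 293 / 347 * 100
= 0.8444 * 100
= 84.44 %

84.44 %


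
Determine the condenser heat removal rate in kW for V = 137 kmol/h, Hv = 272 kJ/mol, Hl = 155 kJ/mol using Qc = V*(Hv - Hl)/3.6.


Qc = 137 * (272 - 155) / 3.6 = 137 * 117 / 3.6 = 4452

4452 kW


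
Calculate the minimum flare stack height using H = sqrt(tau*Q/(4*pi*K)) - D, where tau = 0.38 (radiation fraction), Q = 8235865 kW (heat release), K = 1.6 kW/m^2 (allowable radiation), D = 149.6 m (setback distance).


tau*Q/(4*pi*K) = 0.38 * 8235865 / (4 * pi * 1.6) = 155655
sqrt(155655) = 394.531
H = 394.531 - 149.6 = 244.9

244.9 m


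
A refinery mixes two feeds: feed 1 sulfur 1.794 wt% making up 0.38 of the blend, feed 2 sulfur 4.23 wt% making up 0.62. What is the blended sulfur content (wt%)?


Linear sulfur blending: S_blend = x1*S1 + x2*S2
Contribution 1: 0.38 * 1.794 = 0.68172 wt%
Contribution 2: 0.62 * 4.23 = 2.6226 wt%
S_blend = 0.68172 + 2.6226 = 3.30432

3.30432 wt%


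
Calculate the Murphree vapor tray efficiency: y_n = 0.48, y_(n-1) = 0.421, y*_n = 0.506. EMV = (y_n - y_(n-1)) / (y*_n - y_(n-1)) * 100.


Murphree vapor efficiency: EMV = (y_n - y_(n-1)) / (y*_n - y_(n-1)) * 100
EMV = (0.48 - 0.421) / (0.506 - 0.421) * 100 = 0.059 / 0.085 * 100 = 69.41

69.41 %


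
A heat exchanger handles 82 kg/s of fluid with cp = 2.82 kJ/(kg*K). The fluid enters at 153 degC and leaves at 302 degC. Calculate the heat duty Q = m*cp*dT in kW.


Q = m_dot * cp * delta_T
delta_T = 302 - 153 = 149 K
Q = 82 * 2.82 * 149
= 231.24 * 149
= 34454.76 kW

34454.76 kW


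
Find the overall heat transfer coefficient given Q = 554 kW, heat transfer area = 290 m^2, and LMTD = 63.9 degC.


From Q = U*A*LMTD, U = Q / (A * LMTD)
U = 554 / (290 * 63.9) = 554 / 18531 = 0.02990

0.02990 kW/(m^2*K)


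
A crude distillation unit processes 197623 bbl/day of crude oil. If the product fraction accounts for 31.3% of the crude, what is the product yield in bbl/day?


Crude throughput = 197623 bbl/day
Fraction yield = 31.3%
yield = throughput * fraction / 100
yield = 197623 * 31.3 / 100 = 61855.999

61855.999 bbl/day


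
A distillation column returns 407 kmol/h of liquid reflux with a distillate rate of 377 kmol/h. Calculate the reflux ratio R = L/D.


Reflux ratio definition: R = L / D (liquid returned / distillate withdrawn)
L = 407 kmol/h, D = 377 kmol/h
R = 407 / 377 = 1.080

1.080


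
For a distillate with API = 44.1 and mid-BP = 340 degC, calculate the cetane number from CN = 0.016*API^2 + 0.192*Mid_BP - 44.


CN = 0.016 * 44.1^2 + 0.192 * 340 - 44
CN = 31.11696 + 65.28 - 44 = 52.39696

52.39696


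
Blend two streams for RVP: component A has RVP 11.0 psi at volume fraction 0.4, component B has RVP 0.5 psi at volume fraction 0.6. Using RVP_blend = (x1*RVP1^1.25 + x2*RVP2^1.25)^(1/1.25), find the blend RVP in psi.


Chevron index: RVP_blend = (sum xi*RVPi^1.25)^(1/1.25)
RVP^1.25 terms: 0.4 * 11.0^1.25 + 0.6 * 0.5^1.25 = 8.26537
RVP_blend = 8.26537^(1/1.25) = 5.418

5.418 psi


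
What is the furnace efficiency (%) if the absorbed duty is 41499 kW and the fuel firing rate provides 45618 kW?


Furnace efficiency = Q_absorbed / Q_fuel * 100
= 41499 / 45618 * 100 = 90.97

90.97 %


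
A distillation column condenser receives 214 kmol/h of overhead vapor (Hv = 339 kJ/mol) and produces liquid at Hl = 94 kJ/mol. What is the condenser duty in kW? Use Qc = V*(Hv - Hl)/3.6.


Qc = 214 * (339 - 94) / 3.6 = 214 * 245 / 3.6 = 14560

14560 kW


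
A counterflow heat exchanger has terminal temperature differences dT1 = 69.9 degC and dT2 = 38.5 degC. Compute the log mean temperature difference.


LMTD = (dT1 - dT2) / ln(dT1/dT2)
= (69.9 - 38.5) / ln(69.9 / 38.5) = 31.4 / 0.596407 = 52.65

52.65 degC


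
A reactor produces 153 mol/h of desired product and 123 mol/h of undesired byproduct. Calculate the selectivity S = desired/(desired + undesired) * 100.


Selectivity = desired / (desired + undesired) * 100
Total products = 153 + 123 = 276 mol/h
S = 153 / 276 * 100
= 0.5543 * 100
= 55.43 %

55.43 %


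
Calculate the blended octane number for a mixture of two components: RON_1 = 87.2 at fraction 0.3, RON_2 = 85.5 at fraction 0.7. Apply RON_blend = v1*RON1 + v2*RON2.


Linear blending: RON_blend = sum(vi * RONi)
Contribution 1: 0.3 * 87.2 = 26.16
Contribution 2: 0.7 * 85.5 = 59.85
RON_blend = 26.16 + 59.85 = 86.01

86.01


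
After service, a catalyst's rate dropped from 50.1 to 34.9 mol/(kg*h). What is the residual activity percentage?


Activity (%) = (rate_used / rate_fresh) * 100
rate_used = 34.9, rate_fresh = 50.1
= (34.9 / 50.1) * 100
= 0.6966 * 100 = 69.66

69.66 %


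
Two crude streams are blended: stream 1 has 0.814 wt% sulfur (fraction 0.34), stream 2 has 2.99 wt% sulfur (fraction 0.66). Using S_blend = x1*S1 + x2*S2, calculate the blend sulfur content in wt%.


Linear sulfur blending: S_blend = x1*S1 + x2*S2
Contribution 1: 0.34 * 0.814 = 0.27676 wt%
Contribution 2: 0.66 * 2.99 = 1.9734 wt%
S_blend = 0.27676 + 1.9734 = 2.25016

2.25016 wt%


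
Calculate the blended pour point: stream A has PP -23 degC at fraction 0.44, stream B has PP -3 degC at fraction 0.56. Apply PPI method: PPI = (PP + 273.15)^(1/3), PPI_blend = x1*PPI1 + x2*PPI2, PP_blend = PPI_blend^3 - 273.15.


PPI_1 = (-23 + 273.15)^(1/3) = 6.300865
PPI_2 = (-3 + 273.15)^(1/3) = 6.464501
PPI_blend = 0.44 * 6.300865 + 0.56 * 6.464501 = 6.392501
PP_blend = 6.392501^3 - 273.15 = 261.2236 - 273.15 = -11.93

-11.93 degC


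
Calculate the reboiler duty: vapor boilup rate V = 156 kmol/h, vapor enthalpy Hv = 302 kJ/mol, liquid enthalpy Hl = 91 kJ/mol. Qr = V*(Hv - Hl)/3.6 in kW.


Qr = 156 * (302 - 91) / 3.6 = 156 * 211 / 3.6 = 9143

9143 kW


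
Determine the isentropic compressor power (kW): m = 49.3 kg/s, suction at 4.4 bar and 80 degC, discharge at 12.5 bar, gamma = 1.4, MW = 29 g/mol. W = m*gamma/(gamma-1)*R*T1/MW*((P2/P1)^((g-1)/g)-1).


Isentropic work: W = m*(gamma/(gamma-1))*(R*T1/MW)*((P2/P1)^((gamma-1)/gamma) - 1)
T1 = 80 + 273.15 = 353.15 K
Pressure ratio = 12.5 / 4.4 = 2.84091
Exponent = (1.4 - 1)/1.4 = 0.285714
(P2/P1)^exp - 1 = 2.84091^0.285714 - 1 = 0.347594
W = 49.3 * 1.4 / 0.4 * 8.314 * 353.15 / 29 * 0.347594 = 6072

6072 kW


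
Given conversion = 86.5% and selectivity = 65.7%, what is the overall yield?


Overall yield = conversion (%) * selectivity (%) / 100
Conversion = 86.5%, Selectivity = 65.7%
Y = 86.5 * 65.7 / 100
= 56.8305 %

56.8305 %


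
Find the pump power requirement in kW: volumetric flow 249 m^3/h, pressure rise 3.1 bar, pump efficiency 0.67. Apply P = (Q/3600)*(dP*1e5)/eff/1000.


Q = 249 / 3600 = 0.0691667 m^3/s
P = 0.0691667 * (3.1 * 1e5) / 0.67 / 1000 = 32.00

32.00 kW


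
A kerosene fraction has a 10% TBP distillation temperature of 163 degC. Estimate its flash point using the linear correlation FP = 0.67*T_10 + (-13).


FP = 0.67 * 163 + (-13) = 96.21

96.21 degC


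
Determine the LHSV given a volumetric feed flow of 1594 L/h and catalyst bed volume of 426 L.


LHSV = volumetric feed rate / catalyst volume
= 1594 L/h / 426 L
= 3.742 h^-1

3.742 h^-1


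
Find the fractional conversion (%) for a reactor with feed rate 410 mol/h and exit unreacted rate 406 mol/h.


X = (F_in - F_out) / F_in * 100
Moles reacted = 410 - 406 = 4
X = 4 / 410 * 100
= 0.009756 * 100
= 0.9756 %

0.9756 %


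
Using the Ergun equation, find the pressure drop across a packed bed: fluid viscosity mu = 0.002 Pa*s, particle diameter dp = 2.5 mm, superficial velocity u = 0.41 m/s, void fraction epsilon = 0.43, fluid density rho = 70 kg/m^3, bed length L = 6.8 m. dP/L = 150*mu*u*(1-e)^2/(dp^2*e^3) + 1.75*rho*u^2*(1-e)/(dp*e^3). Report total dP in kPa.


dp = 2.5 mm = 0.0025 m
Viscous term = 150*0.002*0.41*(1-0.43)^2 / (0.0025^2*0.43^3) = 80421
Inertial term = 1.75*70*0.41^2*(1-0.43) / (0.0025*0.43^3) = 59051.8
dP/L = 80421 + 59051.8 = 139473 Pa/m
dP = 139473 * 6.8 / 1000 = 948.4 kPa

948.4 kPa


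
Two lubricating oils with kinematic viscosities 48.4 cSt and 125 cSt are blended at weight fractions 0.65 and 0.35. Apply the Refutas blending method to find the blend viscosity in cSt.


Refutas method: VBN_i = 14.534*ln(ln(visc_i + 0.8)) + 10.975, blended linearly by mass fraction; since VBN is linear in VBI_i = ln(ln(visc_i + 0.8)) and the fractions sum to 1, blend VBI directly: visc = exp(exp(VBI_blend)) - 0.8
VBI_1 = ln(ln(48.4 + 0.8)) = 1.35992
VBI_2 = ln(ln(125 + 0.8)) = 1.57582
VBI_blend = 0.65 * 1.35992 + 0.35 * 1.57582 = 1.43548
visc_blend = exp(exp(1.43548)) - 0.8 = 66.00

66.00 cSt


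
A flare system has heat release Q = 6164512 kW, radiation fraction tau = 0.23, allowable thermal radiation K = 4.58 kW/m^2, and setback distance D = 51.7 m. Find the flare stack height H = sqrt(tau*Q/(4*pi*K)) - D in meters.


tau*Q/(4*pi*K) = 0.23 * 6164512 / (4 * pi * 4.58) = 24634.9
sqrt(24634.9) = 156.955
H = 156.955 - 51.7 = 105.3

105.3 m


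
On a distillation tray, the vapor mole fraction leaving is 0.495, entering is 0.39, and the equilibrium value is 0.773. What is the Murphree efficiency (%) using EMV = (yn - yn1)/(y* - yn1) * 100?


Murphree vapor efficiency: EMV = (y_n - y_(n-1)) / (y*_n - y_(n-1)) * 100
EMV = (0.495 - 0.39) / (0.773 - 0.39) * 100 = 0.105 / 0.383 * 100 = 27.42

27.42 %


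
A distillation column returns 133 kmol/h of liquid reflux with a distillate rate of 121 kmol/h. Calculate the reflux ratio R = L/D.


Reflux ratio definition: R = L / D (liquid returned / distillate withdrawn)
L = 133 kmol/h, D = 121 kmol/h
R = 133 / 121 = 1.099

1.099


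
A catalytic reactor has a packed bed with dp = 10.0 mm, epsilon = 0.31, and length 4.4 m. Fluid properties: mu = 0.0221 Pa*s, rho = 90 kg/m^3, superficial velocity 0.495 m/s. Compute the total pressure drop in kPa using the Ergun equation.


dp = 10.0 mm = 0.01 m
Viscous term = 150*0.0221*0.495*(1-0.31)^2 / (0.01^2*0.31^3) = 262242
Inertial term = 1.75*90*0.495^2*(1-0.31) / (0.01*0.31^3) = 89383
dP/L = 262242 + 89383 = 351625 Pa/m
dP = 351625 * 4.4 / 1000 = 1547 kPa

1547 kPa


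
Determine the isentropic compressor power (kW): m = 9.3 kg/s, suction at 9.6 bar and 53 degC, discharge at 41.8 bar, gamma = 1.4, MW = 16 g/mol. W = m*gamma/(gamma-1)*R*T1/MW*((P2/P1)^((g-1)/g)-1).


Isentropic work: W = m*(gamma/(gamma-1))*(R*T1/MW)*((P2/P1)^((gamma-1)/gamma) - 1)
T1 = 53 + 273.15 = 326.15 K
Pressure ratio = 41.8 / 9.6 = 4.35417
Exponent = (1.4 - 1)/1.4 = 0.285714
(P2/P1)^exp - 1 = 4.35417^0.285714 - 1 = 0.522454
W = 9.3 * 1.4 / 0.4 * 8.314 * 326.15 / 16 * 0.522454 = 2882

2882 kW


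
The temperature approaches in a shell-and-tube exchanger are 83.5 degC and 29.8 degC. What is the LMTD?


LMTD = (dT1 - dT2) / ln(dT1/dT2)
= (83.5 - 29.8) / ln(83.5 / 29.8) = 53.7 / 1.03034 = 52.12

52.12 degC


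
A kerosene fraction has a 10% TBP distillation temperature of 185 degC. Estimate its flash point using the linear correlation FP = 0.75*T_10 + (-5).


FP = 0.75 * 185 + (-5) = 133.75

133.75 degC


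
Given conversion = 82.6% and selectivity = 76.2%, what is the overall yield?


Overall yield = conversion (%) * selectivity (%) / 100
Conversion = 82.6%, Selectivity = 76.2%
Y = 82.6 * 76.2 / 100
= 62.9412 %

62.9412 %


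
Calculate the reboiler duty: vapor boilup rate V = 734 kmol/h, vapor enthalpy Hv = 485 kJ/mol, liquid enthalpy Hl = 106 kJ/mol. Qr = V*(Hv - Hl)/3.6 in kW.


Qr = 734 * (485 - 106) / 3.6 = 734 * 379 / 3.6 = 77270

77270 kW


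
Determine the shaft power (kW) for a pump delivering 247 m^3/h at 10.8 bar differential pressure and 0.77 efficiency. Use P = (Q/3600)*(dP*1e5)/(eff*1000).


Q = 247 / 3600 = 0.0686111 m^3/s
P = 0.0686111 * (10.8 * 1e5) / 0.77 / 1000 = 96.23

96.23 kW


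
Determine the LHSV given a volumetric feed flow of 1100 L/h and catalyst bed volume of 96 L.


LHSV = volumetric feed rate / catalyst volume
= 1100 L/h / 96 L
= 11.46 h^-1

11.46 h^-1


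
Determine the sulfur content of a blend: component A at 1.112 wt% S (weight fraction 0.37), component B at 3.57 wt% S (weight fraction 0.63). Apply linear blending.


Linear sulfur blending: S_blend = x1*S1 + x2*S2
Contribution 1: 0.37 * 1.112 = 0.41144 wt%
Contribution 2: 0.63 * 3.57 = 2.2491 wt%
S_blend = 0.41144 + 2.2491 = 2.66054

2.66054 wt%


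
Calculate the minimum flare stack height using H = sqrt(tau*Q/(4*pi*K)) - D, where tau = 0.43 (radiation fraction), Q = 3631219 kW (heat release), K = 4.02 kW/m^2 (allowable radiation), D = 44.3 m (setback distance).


tau*Q/(4*pi*K) = 0.43 * 3631219 / (4 * pi * 4.02) = 30909
sqrt(30909) = 175.81
H = 175.81 - 44.3 = 131.5

131.5 m


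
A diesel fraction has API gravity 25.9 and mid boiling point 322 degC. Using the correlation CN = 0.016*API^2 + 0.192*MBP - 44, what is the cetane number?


CN = 0.016 * 25.9^2 + 0.192 * 322 - 44
CN = 10.73296 + 61.824 - 44 = 28.55696

28.55696


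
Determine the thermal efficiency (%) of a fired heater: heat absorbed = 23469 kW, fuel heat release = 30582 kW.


Furnace efficiency = Q_absorbed / Q_fuel * 100
= 23469 / 30582 * 100 = 76.74

76.74 %


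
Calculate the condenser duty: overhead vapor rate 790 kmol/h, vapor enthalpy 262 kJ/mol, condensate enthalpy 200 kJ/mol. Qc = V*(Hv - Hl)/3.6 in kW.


Qc = 790 * (262 - 200) / 3.6 = 790 * 62 / 3.6 = 13610

13610 kW


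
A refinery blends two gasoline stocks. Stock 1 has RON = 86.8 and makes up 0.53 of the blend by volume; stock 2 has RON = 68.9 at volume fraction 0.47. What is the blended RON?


Linear blending: RON_blend = sum(vi * RONi)
Contribution 1: 0.53 * 86.8 = 46.004
Contribution 2: 0.47 * 68.9 = 32.383
RON_blend = 46.004 + 32.383 = 78.387

78.387


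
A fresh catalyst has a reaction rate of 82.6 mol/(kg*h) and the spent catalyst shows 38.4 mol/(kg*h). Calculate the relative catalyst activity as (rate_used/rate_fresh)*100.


Activity (%) = (rate_used / rate_fresh) * 100
rate_used = 38.4, rate_fresh = 82.6
= (38.4 / 82.6) * 100
= 0.4649 * 100 = 46.49

46.49 %


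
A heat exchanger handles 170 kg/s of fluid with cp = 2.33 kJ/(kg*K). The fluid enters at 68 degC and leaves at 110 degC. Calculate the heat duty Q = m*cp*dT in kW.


Q = m_dot * cp * delta_T
delta_T = 110 - 68 = 42 K
Q = 170 * 2.33 * 42
= 396.1 * 42
= 16636.2 kW

16636.2 kW


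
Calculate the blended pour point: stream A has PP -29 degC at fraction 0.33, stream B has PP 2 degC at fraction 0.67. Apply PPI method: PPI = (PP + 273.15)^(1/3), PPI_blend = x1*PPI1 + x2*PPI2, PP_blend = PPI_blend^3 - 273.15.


PPI_1 = (-29 + 273.15)^(1/3) = 6.25008
PPI_2 = (2 + 273.15)^(1/3) = 6.504139
PPI_blend = 0.33 * 6.25008 + 0.67 * 6.504139 = 6.4203
PP_blend = 6.4203^3 - 273.15 = 264.6464 - 273.15 = -8.5

-8.5 degC


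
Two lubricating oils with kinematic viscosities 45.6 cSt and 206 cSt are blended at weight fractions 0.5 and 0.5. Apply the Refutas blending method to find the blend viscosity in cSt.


Refutas method: VBN_i = 14.534*ln(ln(visc_i + 0.8)) + 10.975, blended linearly by mass fraction; since VBN is linear in VBI_i = ln(ln(visc_i + 0.8)) and the fractions sum to 1, blend VBI directly: visc = exp(exp(VBI_blend)) - 0.8
VBI_1 = ln(ln(45.6 + 0.8)) = 1.34477
VBI_2 = ln(ln(206 + 0.8)) = 1.67368
VBI_blend = 0.5 * 1.34477 + 0.5 * 1.67368 = 1.50923
visc_blend = exp(exp(1.50923)) - 0.8 = 91.33

91.33 cSt


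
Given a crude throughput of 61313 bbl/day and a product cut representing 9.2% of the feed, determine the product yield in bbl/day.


Crude throughput = 61313 bbl/day
Fraction yield = 9.2%
yield = throughput * fraction / 100
yield = 61313 * 9.2 / 100 = 5640.796

5640.796 bbl/day


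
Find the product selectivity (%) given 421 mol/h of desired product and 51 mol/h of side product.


Selectivity = desired / (desired + undesired) * 100
Total products = 421 + 51 = 472 mol/h
S = 421 / 472 * 100
= 0.8919 * 100
= 89.19 %

89.19 %


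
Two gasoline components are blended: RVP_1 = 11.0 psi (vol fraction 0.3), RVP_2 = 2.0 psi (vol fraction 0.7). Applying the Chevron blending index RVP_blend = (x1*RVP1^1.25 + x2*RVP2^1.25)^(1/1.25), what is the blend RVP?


Chevron index: RVP_blend = (sum xi*RVPi^1.25)^(1/1.25)
RVP^1.25 terms: 0.3 * 11.0^1.25 + 0.7 * 2.0^1.25 = 7.67472
RVP_blend = 7.67472^(1/1.25) = 5.106

5.106 psi


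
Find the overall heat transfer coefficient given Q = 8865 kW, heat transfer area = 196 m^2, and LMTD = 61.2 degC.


From Q = U*A*LMTD, U = Q / (A * LMTD)
U = 8865 / (196 * 61.2) = 8865 / 11995.2 = 0.7390

0.7390 kW/(m^2*K)


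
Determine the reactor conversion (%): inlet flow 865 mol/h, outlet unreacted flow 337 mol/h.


X = (F_in - F_out) / F_in * 100
Moles reacted = 865 - 337 = 528
X = 528 / 865 * 100
= 0.6104 * 100
= 61.04 %

61.04 %


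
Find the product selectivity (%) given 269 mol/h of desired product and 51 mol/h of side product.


Selectivity = desired / (desired + undesired) * 100
Total products = 269 + 51 = 320 mol/h
S = 269 / 320 * 100
= 0.8406 * 100
= 84.06 %

84.06 %


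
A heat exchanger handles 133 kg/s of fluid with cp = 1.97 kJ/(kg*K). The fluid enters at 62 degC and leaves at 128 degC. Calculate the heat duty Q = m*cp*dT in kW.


Q = m_dot * cp * delta_T
delta_T = 128 - 62 = 66 K
Q = 133 * 1.97 * 66
= 262.01 * 66
= 17292.66 kW

17292.66 kW


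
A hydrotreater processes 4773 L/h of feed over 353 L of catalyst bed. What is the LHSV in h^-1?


LHSV = volumetric feed rate / catalyst volume
= 4773 L/h / 353 L
= 13.52 h^-1

13.52 h^-1


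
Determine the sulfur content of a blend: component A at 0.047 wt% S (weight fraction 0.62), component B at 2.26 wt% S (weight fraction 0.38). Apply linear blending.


Linear sulfur blending: S_blend = x1*S1 + x2*S2
Contribution 1: 0.62 * 0.047 = 0.02914 wt%
Contribution 2: 0.38 * 2.26 = 0.8588 wt%
S_blend = 0.02914 + 0.8588 = 0.88794

0.88794 wt%


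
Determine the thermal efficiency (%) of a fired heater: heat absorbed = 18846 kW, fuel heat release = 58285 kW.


Furnace efficiency = Q_absorbed / Q_fuel * 100
= 18846 / 58285 * 100 = 32.33

32.33 %


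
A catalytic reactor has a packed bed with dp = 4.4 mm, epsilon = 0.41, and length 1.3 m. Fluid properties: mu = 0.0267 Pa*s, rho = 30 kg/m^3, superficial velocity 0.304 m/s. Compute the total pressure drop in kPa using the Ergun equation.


dp = 4.4 mm = 0.0044 m
Viscous term = 150*0.0267*0.304*(1-0.41)^2 / (0.0044^2*0.41^3) = 317631
Inertial term = 1.75*30*0.304^2*(1-0.41) / (0.0044*0.41^3) = 9439.61
dP/L = 317631 + 9439.61 = 327071 Pa/m
dP = 327071 * 1.3 / 1000 = 425.2 kPa

425.2 kPa


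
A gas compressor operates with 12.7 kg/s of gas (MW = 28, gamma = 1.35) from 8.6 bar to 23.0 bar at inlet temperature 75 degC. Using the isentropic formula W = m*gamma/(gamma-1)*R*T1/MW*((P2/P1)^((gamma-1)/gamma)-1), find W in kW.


Isentropic work: W = m*(gamma/(gamma-1))*(R*T1/MW)*((P2/P1)^((gamma-1)/gamma) - 1)
T1 = 75 + 273.15 = 348.15 K
Pressure ratio = 23.0 / 8.6 = 2.67442
Exponent = (1.35 - 1)/1.35 = 0.259259
(P2/P1)^exp - 1 = 2.67442^0.259259 - 1 = 0.290515
W = 12.7 * 1.35 / 0.35 * 8.314 * 348.15 / 28 * 0.290515 = 1471

1471 kW


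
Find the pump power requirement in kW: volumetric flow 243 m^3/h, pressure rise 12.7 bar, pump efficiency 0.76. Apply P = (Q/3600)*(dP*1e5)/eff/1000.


Q = 243 / 3600 = 0.0675 m^3/s
P = 0.0675 * (12.7 * 1e5) / 0.76 / 1000 = 112.8

112.8 kW


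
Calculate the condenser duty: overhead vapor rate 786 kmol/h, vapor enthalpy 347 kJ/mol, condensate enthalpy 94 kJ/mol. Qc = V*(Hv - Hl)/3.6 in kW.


Qc = 786 * (347 - 94) / 3.6 = 786 * 253 / 3.6 = 55240

55240 kW


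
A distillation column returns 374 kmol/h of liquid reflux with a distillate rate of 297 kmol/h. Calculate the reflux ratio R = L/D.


Reflux ratio definition: R = L / D (liquid returned / distillate withdrawn)
L = 374 kmol/h, D = 297 kmol/h
R = 374 / 297 = 1.259

1.259


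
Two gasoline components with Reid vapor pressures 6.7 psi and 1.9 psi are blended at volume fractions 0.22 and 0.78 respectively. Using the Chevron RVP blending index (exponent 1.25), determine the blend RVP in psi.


Chevron index: RVP_blend = (sum xi*RVPi^1.25)^(1/1.25)
RVP^1.25 terms: 0.22 * 6.7^1.25 + 0.78 * 1.9^1.25 = 4.11141
RVP_blend = 4.11141^(1/1.25) = 3.099

3.099 psi


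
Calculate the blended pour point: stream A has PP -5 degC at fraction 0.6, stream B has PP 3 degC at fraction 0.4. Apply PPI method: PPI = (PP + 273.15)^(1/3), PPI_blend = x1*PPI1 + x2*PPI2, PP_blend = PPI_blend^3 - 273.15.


PPI_1 = (-5 + 273.15)^(1/3) = 6.448508
PPI_2 = (3 + 273.15)^(1/3) = 6.512009
PPI_blend = 0.6 * 6.448508 + 0.4 * 6.512009 = 6.473908
PP_blend = 6.473908^3 - 273.15 = 271.3311 - 273.15 = -1.82

-1.82 degC


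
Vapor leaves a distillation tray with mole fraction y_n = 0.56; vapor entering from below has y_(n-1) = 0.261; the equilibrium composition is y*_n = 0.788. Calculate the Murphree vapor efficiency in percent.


Murphree vapor efficiency: EMV = (y_n - y_(n-1)) / (y*_n - y_(n-1)) * 100
EMV = (0.56 - 0.261) / (0.788 - 0.261) * 100 = 0.299 / 0.527 * 100 = 56.74

56.74 %


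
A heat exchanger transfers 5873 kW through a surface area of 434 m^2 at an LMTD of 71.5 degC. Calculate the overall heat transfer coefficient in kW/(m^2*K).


From Q = U*A*LMTD, U = Q / (A * LMTD)
U = 5873 / (434 * 71.5) = 5873 / 31031 = 0.1893

0.1893 kW/(m^2*K)


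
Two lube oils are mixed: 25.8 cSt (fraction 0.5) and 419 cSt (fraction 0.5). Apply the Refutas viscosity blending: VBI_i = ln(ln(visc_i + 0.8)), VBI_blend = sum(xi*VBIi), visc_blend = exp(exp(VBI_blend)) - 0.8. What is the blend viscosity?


Refutas method: VBN_i = 14.534*ln(ln(visc_i + 0.8)) + 10.975, blended linearly by mass fraction; since VBN is linear in VBI_i = ln(ln(visc_i + 0.8)) and the fractions sum to 1, blend VBI directly: visc = exp(exp(VBI_blend)) - 0.8
VBI_1 = ln(ln(25.8 + 0.8)) = 1.18812
VBI_2 = ln(ln(419 + 0.8)) = 1.79837
VBI_blend = 0.5 * 1.18812 + 0.5 * 1.79837 = 1.49324
visc_blend = exp(exp(1.49324)) - 0.8 = 84.96

84.96 cSt


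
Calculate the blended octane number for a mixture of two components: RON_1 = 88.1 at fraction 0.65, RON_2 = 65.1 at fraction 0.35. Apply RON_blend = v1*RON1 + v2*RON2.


Linear blending: RON_blend = sum(vi * RONi)
Contribution 1: 0.65 * 88.1 = 57.265
Contribution 2: 0.35 * 65.1 = 22.785
RON_blend = 57.265 + 22.785 = 80.05

80.05


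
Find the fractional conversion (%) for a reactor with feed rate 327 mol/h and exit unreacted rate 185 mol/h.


X = (F_in - F_out) / F_in * 100
Moles reacted = 327 - 185 = 142
X = 142 / 327 * 100
= 0.4343 * 100
= 43.43 %

43.43 %


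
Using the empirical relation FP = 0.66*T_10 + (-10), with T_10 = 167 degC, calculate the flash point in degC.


FP = 0.66 * 167 + (-10) = 100.22

100.22 degC


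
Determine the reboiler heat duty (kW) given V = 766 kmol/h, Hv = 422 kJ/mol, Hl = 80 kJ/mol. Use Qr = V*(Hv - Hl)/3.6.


Qr = 766 * (422 - 80) / 3.6 = 766 * 342 / 3.6 = 72770

72770 kW


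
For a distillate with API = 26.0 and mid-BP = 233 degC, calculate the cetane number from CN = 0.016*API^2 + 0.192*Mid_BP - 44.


CN = 0.016 * 26.0^2 + 0.192 * 233 - 44
CN = 10.816 + 44.736 - 44 = 11.552

11.552


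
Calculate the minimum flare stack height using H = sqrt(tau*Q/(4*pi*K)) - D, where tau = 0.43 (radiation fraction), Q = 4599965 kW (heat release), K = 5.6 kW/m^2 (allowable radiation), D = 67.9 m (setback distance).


tau*Q/(4*pi*K) = 0.43 * 4599965 / (4 * pi * 5.6) = 28107.7
sqrt(28107.7) = 167.654
H = 167.654 - 67.9 = 99.75

99.75 m


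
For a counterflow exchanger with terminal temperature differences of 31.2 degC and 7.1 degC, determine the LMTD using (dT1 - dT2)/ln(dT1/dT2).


LMTD = (dT1 - dT2) / ln(dT1/dT2)
= (31.2 - 7.1) / ln(31.2 / 7.1) = 24.1 / 1.48032 = 16.28

16.28 degC


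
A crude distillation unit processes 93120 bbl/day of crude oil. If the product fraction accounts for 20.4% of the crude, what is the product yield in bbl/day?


Crude throughput = 93120 bbl/day
Fraction yield = 20.4%
yield = throughput * fraction / 100
yield = 93120 * 20.4 / 100 = 18996.48

18996.48 bbl/day


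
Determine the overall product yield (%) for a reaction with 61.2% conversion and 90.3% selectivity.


Overall yield = conversion (%) * selectivity (%) / 100
Conversion = 61.2%, Selectivity = 90.3%
Y = 61.2 * 90.3 / 100
= 55.2636 %

55.2636 %


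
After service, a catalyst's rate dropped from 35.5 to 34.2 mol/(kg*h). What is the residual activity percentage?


Activity (%) = (rate_used / rate_fresh) * 100
rate_used = 34.2, rate_fresh = 35.5
= (34.2 / 35.5) * 100
= 0.9634 * 100 = 96.34

96.34 %


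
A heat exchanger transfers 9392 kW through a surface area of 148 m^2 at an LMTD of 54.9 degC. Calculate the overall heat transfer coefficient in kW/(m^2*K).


From Q = U*A*LMTD, U = Q / (A * LMTD)
U = 9392 / (148 * 54.9) = 9392 / 8125.2 = 1.156

1.156 kW/(m^2*K)


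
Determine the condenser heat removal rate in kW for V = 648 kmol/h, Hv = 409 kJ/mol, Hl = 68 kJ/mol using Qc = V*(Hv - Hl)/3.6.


Qc = 648 * (409 - 68) / 3.6 = 648 * 341 / 3.6 = 61380

61380 kW


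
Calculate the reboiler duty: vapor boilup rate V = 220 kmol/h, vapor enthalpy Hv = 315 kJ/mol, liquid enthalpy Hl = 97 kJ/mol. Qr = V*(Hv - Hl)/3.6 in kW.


Qr = 220 * (315 - 97) / 3.6 = 220 * 218 / 3.6 = 13320

13320 kW


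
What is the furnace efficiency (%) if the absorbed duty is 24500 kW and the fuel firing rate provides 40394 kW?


Furnace efficiency = Q_absorbed / Q_fuel * 100
= 24500 / 40394 * 100 = 60.65

60.65 %


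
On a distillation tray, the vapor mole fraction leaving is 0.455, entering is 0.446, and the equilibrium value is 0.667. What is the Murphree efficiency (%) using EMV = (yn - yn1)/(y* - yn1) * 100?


Murphree vapor efficiency: EMV = (y_n - y_(n-1)) / (y*_n - y_(n-1)) * 100
EMV = (0.455 - 0.446) / (0.667 - 0.446) * 100 = 0.009 / 0.221 * 100 = 4.072

4.072 %


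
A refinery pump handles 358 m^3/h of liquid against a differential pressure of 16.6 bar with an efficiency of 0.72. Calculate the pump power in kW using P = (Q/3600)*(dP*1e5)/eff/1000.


Q = 358 / 3600 = 0.0994444 m^3/s
P = 0.0994444 * (16.6 * 1e5) / 0.72 / 1000 = 229.3

229.3 kW


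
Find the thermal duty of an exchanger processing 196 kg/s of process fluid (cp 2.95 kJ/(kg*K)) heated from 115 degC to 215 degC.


Q = m_dot * cp * delta_T
delta_T = 215 - 115 = 100 K
Q = 196 * 2.95 * 100
= 578.2 * 100
= 57820 kW

57820 kW


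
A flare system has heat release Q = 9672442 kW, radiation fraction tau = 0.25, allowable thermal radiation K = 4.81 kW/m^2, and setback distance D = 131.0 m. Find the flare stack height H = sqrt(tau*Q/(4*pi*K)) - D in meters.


tau*Q/(4*pi*K) = 0.25 * 9672442 / (4 * pi * 4.81) = 40005.6
sqrt(40005.6) = 200.014
H = 200.014 - 131.0 = 69.01

69.01 m


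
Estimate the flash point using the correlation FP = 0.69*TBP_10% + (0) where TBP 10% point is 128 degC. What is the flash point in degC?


FP = 0.69 * 128 + (0) = 88.32

88.32 degC


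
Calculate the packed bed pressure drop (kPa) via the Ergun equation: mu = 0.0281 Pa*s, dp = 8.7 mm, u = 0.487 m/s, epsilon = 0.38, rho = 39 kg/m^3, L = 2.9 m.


dp = 8.7 mm = 0.0087 m
Viscous term = 150*0.0281*0.487*(1-0.38)^2 / (0.0087^2*0.38^3) = 189986
Inertial term = 1.75*39*0.487^2*(1-0.38) / (0.0087*0.38^3) = 21022.4
dP/L = 189986 + 21022.4 = 211008 Pa/m
dP = 211008 * 2.9 / 1000 = 611.9 kPa

611.9 kPa


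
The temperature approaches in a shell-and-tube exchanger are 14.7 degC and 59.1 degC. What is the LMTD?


LMTD = (dT1 - dT2) / ln(dT1/dT2)
= (14.7 - 59.1) / ln(14.7 / 59.1) = -44.4 / -1.39138 = 31.91

31.91 degC


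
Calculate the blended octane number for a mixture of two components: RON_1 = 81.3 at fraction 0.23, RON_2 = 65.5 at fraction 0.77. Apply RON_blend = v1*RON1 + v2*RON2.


Linear blending: RON_blend = sum(vi * RONi)
Contribution 1: 0.23 * 81.3 = 18.699
Contribution 2: 0.77 * 65.5 = 50.435
RON_blend = 18.699 + 50.435 = 69.134

69.134


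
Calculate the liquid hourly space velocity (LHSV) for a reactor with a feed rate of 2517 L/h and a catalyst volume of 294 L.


LHSV = volumetric feed rate / catalyst volume
= 2517 L/h / 294 L
= 8.561 h^-1

8.561 h^-1


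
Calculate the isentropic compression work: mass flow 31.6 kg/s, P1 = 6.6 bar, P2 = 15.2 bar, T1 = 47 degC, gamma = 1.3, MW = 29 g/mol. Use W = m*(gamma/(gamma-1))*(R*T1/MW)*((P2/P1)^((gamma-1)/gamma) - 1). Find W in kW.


Isentropic work: W = m*(gamma/(gamma-1))*(R*T1/MW)*((P2/P1)^((gamma-1)/gamma) - 1)
T1 = 47 + 273.15 = 320.15 K
Pressure ratio = 15.2 / 6.6 = 2.30303
Exponent = (1.3 - 1)/1.3 = 0.230769
(P2/P1)^exp - 1 = 2.30303^0.230769 - 1 = 0.212293
W = 31.6 * 1.3 / 0.3 * 8.314 * 320.15 / 29 * 0.212293 = 2668

2668 kW


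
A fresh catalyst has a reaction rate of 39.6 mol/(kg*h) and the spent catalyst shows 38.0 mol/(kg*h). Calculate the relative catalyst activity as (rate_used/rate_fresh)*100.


Activity (%) = (rate_used / rate_fresh) * 100
rate_used = 38.0, rate_fresh = 39.6
= (38.0 / 39.6) * 100
= 0.9596 * 100 = 95.96

95.96 %


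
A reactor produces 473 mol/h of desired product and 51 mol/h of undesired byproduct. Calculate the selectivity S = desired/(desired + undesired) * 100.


Selectivity = desired / (desired + undesired) * 100
Total products = 473 + 51 = 524 mol/h
S = 473 / 524 * 100
= 0.9027 * 100
= 90.27 %

90.27 %


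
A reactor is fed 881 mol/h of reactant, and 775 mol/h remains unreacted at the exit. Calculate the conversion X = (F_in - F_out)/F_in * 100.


X = (F_in - F_out) / F_in * 100
Moles reacted = 881 - 775 = 106
X = 106 / 881 * 100
= 0.1203 * 100
= 12.03 %

12.03 %


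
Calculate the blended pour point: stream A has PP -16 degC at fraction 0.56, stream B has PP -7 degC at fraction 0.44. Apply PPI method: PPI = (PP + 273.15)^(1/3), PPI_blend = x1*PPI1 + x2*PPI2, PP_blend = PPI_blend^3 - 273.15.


PPI_1 = (-16 + 273.15)^(1/3) = 6.359098
PPI_2 = (-7 + 273.15)^(1/3) = 6.432436
PPI_blend = 0.56 * 6.359098 + 0.44 * 6.432436 = 6.391367
PP_blend = 6.391367^3 - 273.15 = 261.0846 - 273.15 = -12.07

-12.07 degC


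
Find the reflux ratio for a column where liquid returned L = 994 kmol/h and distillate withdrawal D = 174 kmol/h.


Reflux ratio definition: R = L / D (liquid returned / distillate withdrawn)
L = 994 kmol/h, D = 174 kmol/h
R = 994 / 174 = 5.713

5.713


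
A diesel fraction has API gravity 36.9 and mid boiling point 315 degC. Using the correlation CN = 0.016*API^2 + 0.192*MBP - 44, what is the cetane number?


CN = 0.016 * 36.9^2 + 0.192 * 315 - 44
CN = 21.78576 + 60.48 - 44 = 38.26576

38.26576


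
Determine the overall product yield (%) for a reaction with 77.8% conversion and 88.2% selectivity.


Overall yield = conversion (%) * selectivity (%) / 100
Conversion = 77.8%, Selectivity = 88.2%
Y = 77.8 * 88.2 / 100
= 68.6196 %

68.6196 %


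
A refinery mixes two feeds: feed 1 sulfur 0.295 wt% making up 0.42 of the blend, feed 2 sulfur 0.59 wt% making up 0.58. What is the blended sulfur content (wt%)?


Linear sulfur blending: S_blend = x1*S1 + x2*S2
Contribution 1: 0.42 * 0.295 = 0.1239 wt%
Contribution 2: 0.58 * 0.59 = 0.3422 wt%
S_blend = 0.1239 + 0.3422 = 0.4661

0.4661 wt%


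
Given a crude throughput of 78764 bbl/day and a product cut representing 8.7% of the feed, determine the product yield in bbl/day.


Crude throughput = 78764 bbl/day
Fraction yield = 8.7%
yield = throughput * fraction / 100
yield = 78764 * 8.7 / 100 = 6852.468

6852.468 bbl/day


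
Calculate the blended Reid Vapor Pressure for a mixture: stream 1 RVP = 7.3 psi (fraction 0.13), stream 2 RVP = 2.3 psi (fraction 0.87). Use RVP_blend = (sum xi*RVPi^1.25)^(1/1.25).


Chevron index: RVP_blend = (sum xi*RVPi^1.25)^(1/1.25)
RVP^1.25 terms: 0.13 * 7.3^1.25 + 0.87 * 2.3^1.25 = 4.02412
RVP_blend = 4.02412^(1/1.25) = 3.046

3.046 psi


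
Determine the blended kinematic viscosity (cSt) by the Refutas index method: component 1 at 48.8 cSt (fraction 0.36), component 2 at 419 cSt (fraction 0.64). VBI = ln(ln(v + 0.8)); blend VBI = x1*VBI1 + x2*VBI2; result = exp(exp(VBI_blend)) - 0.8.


Refutas method: VBN_i = 14.534*ln(ln(visc_i + 0.8)) + 10.975, blended linearly by mass fraction; since VBN is linear in VBI_i = ln(ln(visc_i + 0.8)) and the fractions sum to 1, blend VBI directly: visc = exp(exp(VBI_blend)) - 0.8
VBI_1 = ln(ln(48.8 + 0.8)) = 1.362
VBI_2 = ln(ln(419 + 0.8)) = 1.79837
VBI_blend = 0.36 * 1.362 + 0.64 * 1.79837 = 1.64128
visc_blend = exp(exp(1.64128)) - 0.8 = 173.7

173.7 cSt


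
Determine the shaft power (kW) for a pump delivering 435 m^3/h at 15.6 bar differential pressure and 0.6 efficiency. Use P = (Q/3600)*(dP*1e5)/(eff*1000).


Q = 435 / 3600 = 0.120833 m^3/s
P = 0.120833 * (15.6 * 1e5) / 0.6 / 1000 = 314.2

314.2 kW


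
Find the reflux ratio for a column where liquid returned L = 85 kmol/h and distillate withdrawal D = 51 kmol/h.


Reflux ratio definition: R = L / D (liquid returned / distillate withdrawn)
L = 85 kmol/h, D = 51 kmol/h
R = 85 / 51 = 1.667

1.667


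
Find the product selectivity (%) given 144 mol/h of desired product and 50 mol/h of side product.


Selectivity = desired / (desired + undesired) * 100
Total products = 144 + 50 = 194 mol/h
S = 144 / 194 * 100
= 0.7423 * 100
= 74.23 %

74.23 %


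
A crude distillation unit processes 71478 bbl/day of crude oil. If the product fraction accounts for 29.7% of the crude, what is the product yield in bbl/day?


Crude throughput = 71478 bbl/day
Fraction yield = 29.7%
yield = throughput * fraction / 100
yield = 71478 * 29.7 / 100 = 21228.966

21228.966 bbl/day


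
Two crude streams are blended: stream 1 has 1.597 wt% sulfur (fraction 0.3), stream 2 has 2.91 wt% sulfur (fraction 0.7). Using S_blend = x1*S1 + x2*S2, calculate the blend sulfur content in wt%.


Linear sulfur blending: S_blend = x1*S1 + x2*S2
Contribution 1: 0.3 * 1.597 = 0.4791 wt%
Contribution 2: 0.7 * 2.91 = 2.037 wt%
S_blend = 0.4791 + 2.037 = 2.5161

2.5161 wt%


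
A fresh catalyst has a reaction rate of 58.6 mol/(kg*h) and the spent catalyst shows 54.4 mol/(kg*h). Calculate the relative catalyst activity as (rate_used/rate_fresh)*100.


Activity (%) = (rate_used / rate_fresh) * 100
rate_used = 54.4, rate_fresh = 58.6
= (54.4 / 58.6) * 100
= 0.9283 * 100 = 92.83

92.83 %


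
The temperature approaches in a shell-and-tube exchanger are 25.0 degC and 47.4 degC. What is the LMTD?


LMTD = (dT1 - dT2) / ln(dT1/dT2)
= (25.0 - 47.4) / ln(25.0 / 47.4) = -22.4 / -0.639746 = 35.01

35.01 degC


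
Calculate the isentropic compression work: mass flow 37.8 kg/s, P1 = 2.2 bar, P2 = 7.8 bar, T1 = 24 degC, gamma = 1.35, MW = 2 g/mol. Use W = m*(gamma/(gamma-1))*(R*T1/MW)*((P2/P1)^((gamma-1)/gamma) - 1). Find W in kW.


Isentropic work: W = m*(gamma/(gamma-1))*(R*T1/MW)*((P2/P1)^((gamma-1)/gamma) - 1)
T1 = 24 + 273.15 = 297.15 K
Pressure ratio = 7.8 / 2.2 = 3.54545
Exponent = (1.35 - 1)/1.35 = 0.259259
(P2/P1)^exp - 1 = 3.54545^0.259259 - 1 = 0.388376
W = 37.8 * 1.35 / 0.35 * 8.314 * 297.15 / 2 * 0.388376 = 69950

69950 kW


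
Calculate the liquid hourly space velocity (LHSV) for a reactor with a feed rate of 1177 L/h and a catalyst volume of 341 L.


LHSV = volumetric feed rate / catalyst volume
= 1177 L/h / 341 L
= 3.452 h^-1

3.452 h^-1


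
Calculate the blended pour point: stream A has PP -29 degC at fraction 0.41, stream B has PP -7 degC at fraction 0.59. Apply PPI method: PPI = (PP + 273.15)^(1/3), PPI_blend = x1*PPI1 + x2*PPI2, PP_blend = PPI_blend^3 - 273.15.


PPI_1 = (-29 + 273.15)^(1/3) = 6.25008
PPI_2 = (-7 + 273.15)^(1/3) = 6.432436
PPI_blend = 0.41 * 6.25008 + 0.59 * 6.432436 = 6.35767
PP_blend = 6.35767^3 - 273.15 = 256.9768 - 273.15 = -16.17

-16.17 degC


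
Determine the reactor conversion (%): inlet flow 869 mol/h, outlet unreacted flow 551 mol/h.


X = (F_in - F_out) / F_in * 100
Moles reacted = 869 - 551 = 318
X = 318 / 869 * 100
= 0.3659 * 100
= 36.59 %

36.59 %


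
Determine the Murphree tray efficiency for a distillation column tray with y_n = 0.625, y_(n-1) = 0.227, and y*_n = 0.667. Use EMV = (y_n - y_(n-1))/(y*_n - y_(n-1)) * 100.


Murphree vapor efficiency: EMV = (y_n - y_(n-1)) / (y*_n - y_(n-1)) * 100
EMV = (0.625 - 0.227) / (0.667 - 0.227) * 100 = 0.398 / 0.44 * 100 = 90.45

90.45 %


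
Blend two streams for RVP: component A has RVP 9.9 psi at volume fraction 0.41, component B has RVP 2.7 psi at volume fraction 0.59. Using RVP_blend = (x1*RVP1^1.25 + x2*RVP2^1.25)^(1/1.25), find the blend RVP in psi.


Chevron index: RVP_blend = (sum xi*RVPi^1.25)^(1/1.25)
RVP^1.25 terms: 0.41 * 9.9^1.25 + 0.59 * 2.7^1.25 = 9.24193
RVP_blend = 9.24193^(1/1.25) = 5.924

5.924 psi


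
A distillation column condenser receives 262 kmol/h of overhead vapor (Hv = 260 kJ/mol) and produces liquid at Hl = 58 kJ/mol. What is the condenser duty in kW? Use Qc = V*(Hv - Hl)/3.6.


Qc = 262 * (260 - 58) / 3.6 = 262 * 202 / 3.6 = 14700

14700 kW


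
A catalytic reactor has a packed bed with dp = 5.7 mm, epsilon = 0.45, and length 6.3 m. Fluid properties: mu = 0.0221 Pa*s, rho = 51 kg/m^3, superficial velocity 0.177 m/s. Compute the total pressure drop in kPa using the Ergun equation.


dp = 5.7 mm = 0.0057 m
Viscous term = 150*0.0221*0.177*(1-0.45)^2 / (0.0057^2*0.45^3) = 59950.8
Inertial term = 1.75*51*0.177^2*(1-0.45) / (0.0057*0.45^3) = 2960.77
dP/L = 59950.8 + 2960.77 = 62911.6 Pa/m
dP = 62911.6 * 6.3 / 1000 = 396.3 kPa

396.3 kPa
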